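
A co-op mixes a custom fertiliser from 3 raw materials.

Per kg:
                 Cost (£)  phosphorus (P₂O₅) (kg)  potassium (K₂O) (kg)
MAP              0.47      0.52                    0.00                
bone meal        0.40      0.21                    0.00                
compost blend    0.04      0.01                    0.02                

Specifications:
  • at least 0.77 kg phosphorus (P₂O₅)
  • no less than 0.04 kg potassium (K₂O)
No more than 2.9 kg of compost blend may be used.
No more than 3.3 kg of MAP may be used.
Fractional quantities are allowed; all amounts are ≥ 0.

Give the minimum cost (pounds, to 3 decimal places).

£0.758

Let x1 = kg of MAP, x2 = kg of bone meal, x3 = kg of compost blend.
min 0.47x1 + 0.4x2 + 0.04x3 s.t.:
  0.52x1 + 0.21x2 + 0.01x3 ≥ 0.77   (phosphorus (P₂O₅))
  0.02x3 ≥ 0.04   (potassium (K₂O))
  x3 ≤ 2.9
  x1 ≤ 3.3
  x1, x2, x3 ≥ 0.
The optimal basis is {MAP, compost blend}; bone meal drops out. The phosphorus (P₂O₅) and potassium (K₂O) requirements are met with equality.
Solving gives x1 = 1.442, x3 = 2.
Objective = 0.47·1.442 + 0.04·2 = 0.75774.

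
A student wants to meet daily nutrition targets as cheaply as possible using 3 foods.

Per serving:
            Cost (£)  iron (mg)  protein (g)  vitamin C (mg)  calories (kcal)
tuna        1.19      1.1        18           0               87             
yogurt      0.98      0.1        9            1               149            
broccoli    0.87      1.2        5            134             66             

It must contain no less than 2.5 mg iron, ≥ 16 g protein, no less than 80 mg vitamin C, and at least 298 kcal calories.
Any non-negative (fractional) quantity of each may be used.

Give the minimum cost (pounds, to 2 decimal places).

Let x1 = servings of tuna, x2 = servings of yogurt, x3 = servings of broccoli.
Minimise 1.19x1 + 0.98x2 + 0.87x3 subject to:
  1.1x1 + 0.1x2 + 1.2x3 ≥ 2.5   (iron)
  18x1 + 9x2 + 5x3 ≥ 16   (protein)
  1x2 + 134x3 ≥ 80   (vitamin C)
  87x1 + 149x2 + 66x3 ≥ 298   (calories)
  x1, x2, x3 ≥ 0.
At the optimum only yogurt, broccoli are positive (tuna = 0). Binding constraints: iron and calories.
Optimal quantities: yogurt = 1.118 servings, broccoli = 1.99 servings.
Objective = 0.98·1.118 + 0.87·1.99 = 2.8269.

£2.83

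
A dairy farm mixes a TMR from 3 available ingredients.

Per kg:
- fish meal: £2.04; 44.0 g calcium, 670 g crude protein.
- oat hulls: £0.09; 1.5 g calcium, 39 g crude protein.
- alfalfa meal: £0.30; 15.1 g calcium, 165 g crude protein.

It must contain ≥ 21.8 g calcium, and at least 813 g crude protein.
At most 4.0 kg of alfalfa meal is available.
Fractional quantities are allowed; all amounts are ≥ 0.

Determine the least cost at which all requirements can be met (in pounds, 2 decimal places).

£1.55

Treat it as an LP. Let x1 = kg of fish meal, x2 = kg of oat hulls, x3 = kg of alfalfa meal.
Minimize 2.04x1 + 0.09x2 + 0.3x3 s.t.:
  44x1 + 1.5x2 + 15.1x3 ≥ 21.8   (calcium)
  670x1 + 39x2 + 165x3 ≥ 813   (crude protein)
  x3 ≤ 4
  x1, x2, x3 ≥ 0.
At the optimum only oat hulls, alfalfa meal are positive (fish meal = 0). The crude protein and the alfalfa meal cap requirements are met with equality.
So oat hulls = 3.923 kg, alfalfa meal = 4 kg.
Objective = 0.09·3.923 + 0.3·4 = 1.5531.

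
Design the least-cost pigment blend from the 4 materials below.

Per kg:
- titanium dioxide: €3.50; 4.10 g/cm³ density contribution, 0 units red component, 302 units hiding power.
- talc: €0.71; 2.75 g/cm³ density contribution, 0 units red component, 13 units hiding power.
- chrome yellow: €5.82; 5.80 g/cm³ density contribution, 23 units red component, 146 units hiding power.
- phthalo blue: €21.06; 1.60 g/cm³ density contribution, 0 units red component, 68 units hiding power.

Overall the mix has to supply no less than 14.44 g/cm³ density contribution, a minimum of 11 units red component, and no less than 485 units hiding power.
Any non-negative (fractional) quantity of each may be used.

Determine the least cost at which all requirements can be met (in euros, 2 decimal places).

Set it up as a linear program. Let x1 = kg of titanium dioxide, x2 = kg of talc, x3 = kg of chrome yellow, x4 = kg of phthalo blue.
Minimize 3.5x1 + 0.71x2 + 5.82x3 + 21.06x4 with:
  4.1x1 + 2.75x2 + 5.8x3 + 1.6x4 ≥ 14.44   (density contribution)
  23x3 ≥ 11   (red component)
  302x1 + 13x2 + 146x3 + 68x4 ≥ 485   (hiding power)
  x1, x2, x3, x4 ≥ 0.
The minimum-cost mix takes nothing from phthalo blue — only titanium dioxide, talc, chrome yellow. Binding constraints: density contribution, red component, hiding power.
That vertex is x1 = 1.274, x2 = 2.343, x3 = 0.4783.
Hence cost = 3.5·1.274 + 0.71·2.343 + 5.82·0.4783 = €8.9062.

€8.91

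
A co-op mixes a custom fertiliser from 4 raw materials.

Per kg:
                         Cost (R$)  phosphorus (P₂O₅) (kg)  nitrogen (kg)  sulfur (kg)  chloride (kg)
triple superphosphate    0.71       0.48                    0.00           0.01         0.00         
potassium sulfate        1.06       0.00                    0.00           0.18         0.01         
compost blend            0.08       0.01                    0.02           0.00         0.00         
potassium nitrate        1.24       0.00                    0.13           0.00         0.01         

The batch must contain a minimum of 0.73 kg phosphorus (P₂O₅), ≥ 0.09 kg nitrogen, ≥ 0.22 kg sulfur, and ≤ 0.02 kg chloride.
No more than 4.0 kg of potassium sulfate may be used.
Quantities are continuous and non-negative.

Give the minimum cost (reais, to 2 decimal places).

R$2.58

Let x1 = kg of triple superphosphate, x2 = kg of potassium sulfate, x3 = kg of compost blend, x4 = kg of potassium nitrate.
Minimise 0.71x1 + 1.06x2 + 0.08x3 + 1.24x4 subject to:
  0.48x1 + 0.01x3 ≥ 0.73   (phosphorus (P₂O₅))
  0.02x3 + 0.13x4 ≥ 0.09   (nitrogen)
  0.01x1 + 0.18x2 ≥ 0.22   (sulfur)
  0.01x2 + 0.01x4 ≤ 0.02   (chloride)
  x2 ≤ 4
  x1, x2, x3, x4 ≥ 0.
The optimal basis is {triple superphosphate, potassium sulfate, compost blend}; potassium nitrate drops out. The phosphorus (P₂O₅), nitrogen, sulfur requirements are met with equality.
That vertex is x1 = 1.427, x2 = 1.143, x3 = 4.5.
Objective = 0.71·1.427 + 1.06·1.143 + 0.08·4.5 = 2.5848.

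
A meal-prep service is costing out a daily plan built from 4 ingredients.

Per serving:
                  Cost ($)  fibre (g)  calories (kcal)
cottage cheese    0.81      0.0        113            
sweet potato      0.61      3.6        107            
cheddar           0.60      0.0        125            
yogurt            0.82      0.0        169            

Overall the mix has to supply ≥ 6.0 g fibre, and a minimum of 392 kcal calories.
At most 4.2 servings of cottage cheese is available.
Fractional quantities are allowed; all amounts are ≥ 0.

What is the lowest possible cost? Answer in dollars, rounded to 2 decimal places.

Let x1 = servings of cottage cheese, x2 = servings of sweet potato, x3 = servings of cheddar, x4 = servings of yogurt.
Minimize 0.81x1 + 0.61x2 + 0.6x3 + 0.82x4 with:
  3.6x2 ≥ 6   (fibre)
  113x1 + 107x2 + 125x3 + 169x4 ≥ 392   (calories)
  x1 ≤ 4.2
  x1, x2, x3, x4 ≥ 0.
The minimum-cost mix takes nothing from cottage cheese, yogurt — only sweet potato, cheddar. Binding constraints: fibre and calories.
Solving gives x2 = 1.667, x3 = 1.709.
Total cost: 0.61·1.667 + 0.6·1.709 = 2.0423.

$2.04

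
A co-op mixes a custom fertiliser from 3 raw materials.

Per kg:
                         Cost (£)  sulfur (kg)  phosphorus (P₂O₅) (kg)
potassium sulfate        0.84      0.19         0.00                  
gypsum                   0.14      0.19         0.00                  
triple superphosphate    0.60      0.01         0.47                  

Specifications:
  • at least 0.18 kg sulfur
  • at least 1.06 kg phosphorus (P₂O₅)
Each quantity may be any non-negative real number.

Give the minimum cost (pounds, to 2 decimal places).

Treat it as an LP. Let x1 = kg of potassium sulfate, x2 = kg of gypsum, x3 = kg of triple superphosphate.
Minimize 0.84x1 + 0.14x2 + 0.6x3 s.t.:
  0.19x1 + 0.19x2 + 0.01x3 ≥ 0.18   (sulfur)
  0.47x3 ≥ 1.06   (phosphorus (P₂O₅))
  x1, x2, x3 ≥ 0.
The minimum-cost mix takes nothing from potassium sulfate — only gypsum, triple superphosphate. There the sulfur and phosphorus (P₂O₅) constraints are tight.
Optimal quantities: gypsum = 0.8287 kg, triple superphosphate = 2.255 kg.
Cost = 0.14·0.8287 + 0.6·2.255 = 1.4690.

£1.47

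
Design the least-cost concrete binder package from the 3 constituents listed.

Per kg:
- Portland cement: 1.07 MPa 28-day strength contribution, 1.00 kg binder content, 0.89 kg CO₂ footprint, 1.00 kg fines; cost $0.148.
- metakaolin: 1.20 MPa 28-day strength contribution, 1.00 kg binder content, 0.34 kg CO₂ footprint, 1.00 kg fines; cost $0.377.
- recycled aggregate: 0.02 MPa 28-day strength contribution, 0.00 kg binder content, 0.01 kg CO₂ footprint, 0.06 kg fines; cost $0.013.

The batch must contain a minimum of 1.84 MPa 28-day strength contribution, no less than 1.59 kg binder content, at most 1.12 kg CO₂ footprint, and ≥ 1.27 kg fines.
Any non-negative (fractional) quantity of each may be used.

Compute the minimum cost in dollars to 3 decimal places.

$0.386

Let x1 = kg of Portland cement, x2 = kg of metakaolin, x3 = kg of recycled aggregate.
Minimise 0.148x1 + 0.377x2 + 0.013x3 with:
  1.07x1 + 1.2x2 + 0.02x3 ≥ 1.84   (28-day strength contribution)
  1x1 + 1x2 ≥ 1.59   (binder content)
  0.89x1 + 0.34x2 + 0.01x3 ≤ 1.12   (CO₂ footprint)
  1x1 + 1x2 + 0.06x3 ≥ 1.27   (fines)
  x1, x2, x3 ≥ 0.
The minimum-cost mix takes nothing from recycled aggregate — only Portland cement, metakaolin. There the 28-day strength contribution and CO₂ footprint constraints are tight.
That vertex is x1 = 1.02, x2 = 0.6237.
Hence cost = 0.148·1.02 + 0.377·0.6237 = $0.38609.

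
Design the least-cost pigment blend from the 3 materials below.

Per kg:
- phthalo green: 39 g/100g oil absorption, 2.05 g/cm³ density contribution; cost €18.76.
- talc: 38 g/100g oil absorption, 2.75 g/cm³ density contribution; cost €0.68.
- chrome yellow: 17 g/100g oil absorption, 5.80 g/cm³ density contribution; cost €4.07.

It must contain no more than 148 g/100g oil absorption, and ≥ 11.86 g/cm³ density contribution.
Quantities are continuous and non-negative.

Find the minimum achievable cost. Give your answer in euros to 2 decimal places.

€3.60

Let x1 = kg of phthalo green, x2 = kg of talc, x3 = kg of chrome yellow.
min 18.76x1 + 0.68x2 + 4.07x3 with:
  39x1 + 38x2 + 17x3 ≤ 148   (oil absorption)
  2.05x1 + 2.75x2 + 5.8x3 ≥ 11.86   (density contribution)
  x1, x2, x3 ≥ 0.
At the optimum only talc, chrome yellow are positive (phthalo green = 0). The oil absorption and density contribution requirements are met with equality.
That vertex is x2 = 3.782, x3 = 0.2515.
Total cost: 0.68·3.782 + 4.07·0.2515 = 3.5954.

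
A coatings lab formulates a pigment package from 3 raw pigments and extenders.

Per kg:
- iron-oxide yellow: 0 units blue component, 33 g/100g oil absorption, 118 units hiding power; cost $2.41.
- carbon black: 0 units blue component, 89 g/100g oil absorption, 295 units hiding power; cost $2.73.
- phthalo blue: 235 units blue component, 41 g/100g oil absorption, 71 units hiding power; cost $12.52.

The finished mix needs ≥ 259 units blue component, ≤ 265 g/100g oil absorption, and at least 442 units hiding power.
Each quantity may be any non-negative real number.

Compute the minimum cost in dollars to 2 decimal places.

$17.16

Set it up as a linear program. Let x1 = kg of iron-oxide yellow, x2 = kg of carbon black, x3 = kg of phthalo blue.
Minimize 2.41x1 + 2.73x2 + 12.52x3 s.t.:
  235x3 ≥ 259   (blue component)
  33x1 + 89x2 + 41x3 ≤ 265   (oil absorption)
  118x1 + 295x2 + 71x3 ≥ 442   (hiding power)
  x1, x2, x3 ≥ 0.
The optimal basis is {carbon black, phthalo blue}; iron-oxide yellow drops out. The blue component and hiding power requirements are met with equality.
That vertex is x2 = 1.233, x3 = 1.102.
Hence cost = 2.73·1.233 + 12.52·1.102 = $17.1631.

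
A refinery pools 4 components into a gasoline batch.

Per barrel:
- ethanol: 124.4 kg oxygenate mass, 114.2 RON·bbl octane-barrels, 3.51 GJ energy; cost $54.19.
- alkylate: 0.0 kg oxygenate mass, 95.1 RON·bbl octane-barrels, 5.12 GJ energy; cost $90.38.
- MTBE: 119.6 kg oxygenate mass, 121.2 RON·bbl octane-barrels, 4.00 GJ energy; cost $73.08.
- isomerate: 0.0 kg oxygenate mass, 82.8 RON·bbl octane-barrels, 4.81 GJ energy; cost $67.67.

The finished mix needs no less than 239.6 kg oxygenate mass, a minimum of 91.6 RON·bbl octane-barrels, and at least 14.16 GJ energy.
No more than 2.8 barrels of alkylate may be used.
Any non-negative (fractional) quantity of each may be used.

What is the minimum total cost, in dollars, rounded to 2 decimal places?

$208.47

Let x1 = barrels of ethanol, x2 = barrels of alkylate, x3 = barrels of MTBE, x4 = barrels of isomerate.
Minimise 54.19x1 + 90.38x2 + 73.08x3 + 67.67x4 with:
  124.4x1 + 119.6x3 ≥ 239.6   (oxygenate mass)
  114.2x1 + 95.1x2 + 121.2x3 + 82.8x4 ≥ 91.6   (octane-barrels)
  3.51x1 + 5.12x2 + 4x3 + 4.81x4 ≥ 14.16   (energy)
  x2 ≤ 2.8
  x1, x2, x3, x4 ≥ 0.
The optimal basis is {ethanol, isomerate}; alkylate, MTBE drop out. The oxygenate mass and energy requirements are met with equality.
That vertex is x1 = 1.926, x4 = 1.5384.
Objective = 54.19·1.926 + 67.67·1.5384 = 208.4735.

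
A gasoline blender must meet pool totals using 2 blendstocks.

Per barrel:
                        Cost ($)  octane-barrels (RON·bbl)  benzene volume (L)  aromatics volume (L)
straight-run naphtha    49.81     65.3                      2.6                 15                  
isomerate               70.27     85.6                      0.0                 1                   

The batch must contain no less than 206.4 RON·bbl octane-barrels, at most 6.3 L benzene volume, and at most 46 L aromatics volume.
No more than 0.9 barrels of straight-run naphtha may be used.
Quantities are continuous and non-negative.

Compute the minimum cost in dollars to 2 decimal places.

$166.02

Let x1 = barrels of straight-run naphtha, x2 = barrels of isomerate.
Minimise 49.81x1 + 70.27x2 subject to:
  65.3x1 + 85.6x2 ≥ 206.4   (octane-barrels)
  2.6x1 ≤ 6.3   (benzene volume)
  15x1 + 1x2 ≤ 46   (aromatics volume)
  x1 ≤ 0.9
  x1, x2 ≥ 0.
Both inputs are positive at the optimum. Binding constraints: octane-barrels and the straight-run naphtha cap.
Optimal quantities: straight-run naphtha = 0.9 barrels, isomerate = 1.7246 barrels.
Hence cost = 49.81·0.9 + 70.27·1.7246 = $166.0166.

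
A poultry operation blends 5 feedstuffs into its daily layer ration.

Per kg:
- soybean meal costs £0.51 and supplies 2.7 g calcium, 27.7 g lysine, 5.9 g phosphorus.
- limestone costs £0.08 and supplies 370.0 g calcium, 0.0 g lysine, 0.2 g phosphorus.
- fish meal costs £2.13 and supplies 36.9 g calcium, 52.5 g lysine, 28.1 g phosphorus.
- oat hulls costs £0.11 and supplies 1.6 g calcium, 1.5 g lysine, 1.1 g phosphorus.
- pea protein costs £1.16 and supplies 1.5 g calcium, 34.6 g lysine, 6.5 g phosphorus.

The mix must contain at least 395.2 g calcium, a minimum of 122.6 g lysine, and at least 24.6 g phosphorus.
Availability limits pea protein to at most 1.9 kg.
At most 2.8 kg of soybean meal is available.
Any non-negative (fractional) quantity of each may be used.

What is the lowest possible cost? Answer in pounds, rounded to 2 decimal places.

£3.02

Treat it as an LP. Let x1 = kg of soybean meal, x2 = kg of limestone, x3 = kg of fish meal, x4 = kg of oat hulls, x5 = kg of pea protein.
Minimize 0.51x1 + 0.08x2 + 2.13x3 + 0.11x4 + 1.16x5 subject to:
  2.7x1 + 370x2 + 36.9x3 + 1.6x4 + 1.5x5 ≥ 395.2   (calcium)
  27.7x1 + 52.5x3 + 1.5x4 + 34.6x5 ≥ 122.6   (lysine)
  5.9x1 + 0.2x2 + 28.1x3 + 1.1x4 + 6.5x5 ≥ 24.6   (phosphorus)
  x5 ≤ 1.9
  x1 ≤ 2.8
  x1, x2, x3, x4, x5 ≥ 0.
The optimal basis is {soybean meal, limestone, pea protein}; fish meal, oat hulls drop out. There the calcium, lysine, the soybean meal cap constraints are tight.
Solving gives x1 = 2.8, x2 = 1.042, x5 = 1.302.
Total cost: 0.51·2.8 + 0.08·1.042 + 1.16·1.302 = 3.0217.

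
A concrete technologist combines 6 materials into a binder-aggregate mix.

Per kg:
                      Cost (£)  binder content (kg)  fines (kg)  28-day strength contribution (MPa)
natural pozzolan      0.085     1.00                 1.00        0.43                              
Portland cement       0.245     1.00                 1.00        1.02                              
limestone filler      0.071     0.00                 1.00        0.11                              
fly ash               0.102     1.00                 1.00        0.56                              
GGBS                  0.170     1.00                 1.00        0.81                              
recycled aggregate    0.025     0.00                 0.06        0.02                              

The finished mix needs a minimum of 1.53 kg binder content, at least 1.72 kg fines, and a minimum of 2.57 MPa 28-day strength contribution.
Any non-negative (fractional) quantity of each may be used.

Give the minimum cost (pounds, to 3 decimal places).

Treat it as an LP. Let x1 = kg of natural pozzolan, x2 = kg of Portland cement, x3 = kg of limestone filler, x4 = kg of fly ash, x5 = kg of GGBS, x6 = kg of recycled aggregate.
Minimize 0.085x1 + 0.245x2 + 0.071x3 + 0.102x4 + 0.17x5 + 0.025x6 subject to:
  1x1 + 1x2 + 1x4 + 1x5 ≥ 1.53   (binder content)
  1x1 + 1x2 + 1x3 + 1x4 + 1x5 + 0.06x6 ≥ 1.72   (fines)
  0.43x1 + 1.02x2 + 0.11x3 + 0.56x4 + 0.81x5 + 0.02x6 ≥ 2.57   (28-day strength contribution)
  x1, x2, x3, x4, x5, x6 ≥ 0.
The optimal basis is {fly ash}; natural pozzolan, Portland cement, limestone filler, GGBS, recycled aggregate drop out. There the 28-day strength contribution constraint is tight.
That vertex is x4 = 4.589.
Objective = 0.102·4.589 = 0.46808.

£0.468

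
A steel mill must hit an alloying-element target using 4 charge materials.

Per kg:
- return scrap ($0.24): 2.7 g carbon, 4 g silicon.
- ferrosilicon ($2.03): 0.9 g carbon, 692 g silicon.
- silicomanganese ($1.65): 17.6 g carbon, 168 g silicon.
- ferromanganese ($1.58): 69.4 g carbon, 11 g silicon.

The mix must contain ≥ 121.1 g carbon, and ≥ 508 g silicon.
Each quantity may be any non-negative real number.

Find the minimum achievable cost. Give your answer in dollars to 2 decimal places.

Let x1 = kg of return scrap, x2 = kg of ferrosilicon, x3 = kg of silicomanganese, x4 = kg of ferromanganese.
Minimize 0.24x1 + 2.03x2 + 1.65x3 + 1.58x4 subject to:
  2.7x1 + 0.9x2 + 17.6x3 + 69.4x4 ≥ 121.1   (carbon)
  4x1 + 692x2 + 168x3 + 11x4 ≥ 508   (silicon)
  x1, x2, x3, x4 ≥ 0.
The minimum-cost mix takes nothing from return scrap, silicomanganese — only ferrosilicon, ferromanganese. Binding constraints: carbon and silicon.
Solving gives x2 = 0.7065, x4 = 1.736.
Hence cost = 2.03·0.7065 + 1.58·1.736 = $4.1771.

$4.18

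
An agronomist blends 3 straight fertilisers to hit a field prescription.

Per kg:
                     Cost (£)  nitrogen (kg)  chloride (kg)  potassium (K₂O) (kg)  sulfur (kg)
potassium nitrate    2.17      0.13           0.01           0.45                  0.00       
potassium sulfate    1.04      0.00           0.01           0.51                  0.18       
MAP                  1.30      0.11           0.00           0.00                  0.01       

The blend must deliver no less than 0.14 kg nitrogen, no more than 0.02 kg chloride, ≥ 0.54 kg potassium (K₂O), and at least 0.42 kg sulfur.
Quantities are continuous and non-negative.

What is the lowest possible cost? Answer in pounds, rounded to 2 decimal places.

Treat it as an LP. Let x1 = kg of potassium nitrate, x2 = kg of potassium sulfate, x3 = kg of MAP.
Minimize 2.17x1 + 1.04x2 + 1.3x3 s.t.:
  0.13x1 + 0.11x3 ≥ 0.14   (nitrogen)
  0.01x1 + 0.01x2 ≤ 0.02   (chloride)
  0.45x1 + 0.51x2 ≥ 0.54   (potassium (K₂O))
  0.18x2 + 0.01x3 ≥ 0.42   (sulfur)
  x1, x2, x3 ≥ 0.
The minimum-cost mix takes nothing from potassium nitrate — only potassium sulfate, MAP. There the chloride and sulfur constraints are tight.
So potassium sulfate = 2 kg, MAP = 6 kg.
Hence cost = 1.04·2 + 1.3·6 = £9.8800.

£9.88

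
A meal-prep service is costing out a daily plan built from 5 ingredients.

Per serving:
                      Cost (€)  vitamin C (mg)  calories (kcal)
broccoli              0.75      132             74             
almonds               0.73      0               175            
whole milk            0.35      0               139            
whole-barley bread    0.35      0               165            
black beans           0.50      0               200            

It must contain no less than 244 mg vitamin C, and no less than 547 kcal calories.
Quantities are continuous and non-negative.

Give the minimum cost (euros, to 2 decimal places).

Let x1 = servings of broccoli, x2 = servings of almonds, x3 = servings of whole milk, x4 = servings of whole-barley bread, x5 = servings of black beans.
min 0.75x1 + 0.73x2 + 0.35x3 + 0.35x4 + 0.5x5 subject to:
  132x1 ≥ 244   (vitamin C)
  74x1 + 175x2 + 139x3 + 165x4 + 200x5 ≥ 547   (calories)
  x1, x2, x3, x4, x5 ≥ 0.
The cheapest feasible vertex uses only broccoli, whole-barley bread; almonds, whole milk, black beans are not used. Binding constraints: vitamin C and calories.
So broccoli = 1.848 servings, whole-barley bread = 2.486 servings.
Hence cost = 0.75·1.848 + 0.35·2.486 = €2.2561.

€2.26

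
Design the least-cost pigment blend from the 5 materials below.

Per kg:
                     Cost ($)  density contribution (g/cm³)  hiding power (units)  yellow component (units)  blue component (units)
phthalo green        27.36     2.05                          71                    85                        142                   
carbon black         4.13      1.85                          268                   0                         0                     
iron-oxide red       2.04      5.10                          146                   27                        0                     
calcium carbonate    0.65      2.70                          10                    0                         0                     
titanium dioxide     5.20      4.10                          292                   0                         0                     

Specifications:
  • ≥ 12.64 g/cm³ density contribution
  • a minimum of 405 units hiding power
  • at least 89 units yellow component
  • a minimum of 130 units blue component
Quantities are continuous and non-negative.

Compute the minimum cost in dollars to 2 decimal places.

Set it up as a linear program. Let x1 = kg of phthalo green, x2 = kg of carbon black, x3 = kg of iron-oxide red, x4 = kg of calcium carbonate, x5 = kg of titanium dioxide.
min 27.36x1 + 4.13x2 + 2.04x3 + 0.65x4 + 5.2x5 s.t.:
  2.05x1 + 1.85x2 + 5.1x3 + 2.7x4 + 4.1x5 ≥ 12.64   (density contribution)
  71x1 + 268x2 + 146x3 + 10x4 + 292x5 ≥ 405   (hiding power)
  85x1 + 27x3 ≥ 89   (yellow component)
  142x1 ≥ 130   (blue component)
  x1, x2, x3, x4, x5 ≥ 0.
The cheapest feasible vertex uses only phthalo green, iron-oxide red; carbon black, calcium carbonate, titanium dioxide are not used. There the hiding power and blue component constraints are tight.
Optimal quantities: phthalo green = 0.9155 kg, iron-oxide red = 2.329 kg.
Cost = 27.36·0.9155 + 2.04·2.329 = 29.7992.

$29.80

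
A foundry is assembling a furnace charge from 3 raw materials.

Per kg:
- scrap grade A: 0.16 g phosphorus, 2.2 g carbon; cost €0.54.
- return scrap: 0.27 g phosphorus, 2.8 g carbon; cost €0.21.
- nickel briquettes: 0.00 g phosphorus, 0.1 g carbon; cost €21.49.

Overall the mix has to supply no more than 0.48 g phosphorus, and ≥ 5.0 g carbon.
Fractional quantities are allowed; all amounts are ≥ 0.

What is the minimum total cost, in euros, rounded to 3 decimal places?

€0.390

This is a linear program. Let x1 = kg of scrap grade A, x2 = kg of return scrap, x3 = kg of nickel briquettes.
min 0.54x1 + 0.21x2 + 21.49x3 s.t.:
  0.16x1 + 0.27x2 ≤ 0.48   (phosphorus)
  2.2x1 + 2.8x2 + 0.1x3 ≥ 5   (carbon)
  x1, x2, x3 ≥ 0.
The minimum-cost mix takes nothing from nickel briquettes — only scrap grade A, return scrap. Binding constraints: phosphorus and carbon.
Solving gives x1 = 0.0411, x2 = 1.753.
Objective = 0.54·0.0411 + 0.21·1.753 = 0.39032.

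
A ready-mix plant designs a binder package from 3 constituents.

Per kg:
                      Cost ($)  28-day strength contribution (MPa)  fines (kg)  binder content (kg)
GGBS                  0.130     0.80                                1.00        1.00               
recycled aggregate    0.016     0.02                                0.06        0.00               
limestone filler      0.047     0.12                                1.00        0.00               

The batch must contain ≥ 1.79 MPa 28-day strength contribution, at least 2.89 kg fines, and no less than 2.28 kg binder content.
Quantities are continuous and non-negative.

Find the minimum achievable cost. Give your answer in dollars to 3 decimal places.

Let x1 = kg of GGBS, x2 = kg of recycled aggregate, x3 = kg of limestone filler.
min 0.13x1 + 0.016x2 + 0.047x3 s.t.:
  0.8x1 + 0.02x2 + 0.12x3 ≥ 1.79   (28-day strength contribution)
  1x1 + 0.06x2 + 1x3 ≥ 2.89   (fines)
  1x1 ≥ 2.28   (binder content)
  x1, x2, x3 ≥ 0.
The optimal basis is {GGBS, limestone filler}; recycled aggregate drops out. There the fines and binder content constraints are tight.
That vertex is x1 = 2.28, x3 = 0.61.
Hence cost = 0.13·2.28 + 0.047·0.61 = $0.32507.

$0.325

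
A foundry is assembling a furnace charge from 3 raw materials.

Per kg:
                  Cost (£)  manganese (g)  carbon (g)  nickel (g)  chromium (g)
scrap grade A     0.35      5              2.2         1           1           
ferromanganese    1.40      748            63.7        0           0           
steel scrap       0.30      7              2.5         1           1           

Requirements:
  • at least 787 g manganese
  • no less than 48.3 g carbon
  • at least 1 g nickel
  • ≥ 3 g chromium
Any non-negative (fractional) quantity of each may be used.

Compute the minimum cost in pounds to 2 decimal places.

Set it up as a linear program. Let x1 = kg of scrap grade A, x2 = kg of ferromanganese, x3 = kg of steel scrap.
Minimize 0.35x1 + 1.4x2 + 0.3x3 s.t.:
  5x1 + 748x2 + 7x3 ≥ 787   (manganese)
  2.2x1 + 63.7x2 + 2.5x3 ≥ 48.3   (carbon)
  1x1 + 1x3 ≥ 1   (nickel)
  1x1 + 1x3 ≥ 3   (chromium)
  x1, x2, x3 ≥ 0.
At the optimum only ferromanganese, steel scrap are positive (scrap grade A = 0). There the manganese and chromium constraints are tight.
Solving gives x2 = 1.024, x3 = 3.
Hence cost = 1.4·1.024 + 0.3·3 = £2.3336.

£2.33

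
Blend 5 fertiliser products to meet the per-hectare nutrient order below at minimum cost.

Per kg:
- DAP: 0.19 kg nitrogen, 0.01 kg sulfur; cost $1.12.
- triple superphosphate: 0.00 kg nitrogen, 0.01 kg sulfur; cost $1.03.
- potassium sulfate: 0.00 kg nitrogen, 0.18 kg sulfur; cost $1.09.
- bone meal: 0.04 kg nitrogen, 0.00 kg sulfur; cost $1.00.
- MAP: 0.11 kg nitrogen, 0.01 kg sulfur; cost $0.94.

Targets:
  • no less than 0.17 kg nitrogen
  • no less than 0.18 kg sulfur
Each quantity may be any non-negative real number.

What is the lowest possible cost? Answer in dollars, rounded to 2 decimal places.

Let x1 = kg of DAP, x2 = kg of triple superphosphate, x3 = kg of potassium sulfate, x4 = kg of bone meal, x5 = kg of MAP.
Minimise 1.12x1 + 1.03x2 + 1.09x3 + 1x4 + 0.94x5 subject to:
  0.19x1 + 0.04x4 + 0.11x5 ≥ 0.17   (nitrogen)
  0.01x1 + 0.01x2 + 0.18x3 + 0.01x5 ≥ 0.18   (sulfur)
  x1, x2, x3, x4, x5 ≥ 0.
At the optimum only DAP, potassium sulfate are positive (triple superphosphate, bone meal, MAP = 0). The nitrogen and sulfur requirements are met with equality.
That vertex is x1 = 0.8947, x3 = 0.9503.
Total cost: 1.12·0.8947 + 1.09·0.9503 = 2.0379.

$2.04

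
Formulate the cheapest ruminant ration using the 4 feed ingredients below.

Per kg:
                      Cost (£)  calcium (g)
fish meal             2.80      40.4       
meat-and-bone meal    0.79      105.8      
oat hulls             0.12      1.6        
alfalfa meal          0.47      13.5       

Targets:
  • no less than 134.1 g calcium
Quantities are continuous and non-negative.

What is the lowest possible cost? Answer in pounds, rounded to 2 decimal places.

Let x1 = kg of fish meal, x2 = kg of meat-and-bone meal, x3 = kg of oat hulls, x4 = kg of alfalfa meal.
min 2.8x1 + 0.79x2 + 0.12x3 + 0.47x4 with:
  40.4x1 + 105.8x2 + 1.6x3 + 13.5x4 ≥ 134.1   (calcium)
  x1, x2, x3, x4 ≥ 0.
The optimal basis is {meat-and-bone meal}; fish meal, oat hulls, alfalfa meal drop out. Binding constraint: calcium.
Optimal quantities: meat-and-bone meal = 1.267 kg.
Objective = 0.79·1.267 = 1.0009.

£1.00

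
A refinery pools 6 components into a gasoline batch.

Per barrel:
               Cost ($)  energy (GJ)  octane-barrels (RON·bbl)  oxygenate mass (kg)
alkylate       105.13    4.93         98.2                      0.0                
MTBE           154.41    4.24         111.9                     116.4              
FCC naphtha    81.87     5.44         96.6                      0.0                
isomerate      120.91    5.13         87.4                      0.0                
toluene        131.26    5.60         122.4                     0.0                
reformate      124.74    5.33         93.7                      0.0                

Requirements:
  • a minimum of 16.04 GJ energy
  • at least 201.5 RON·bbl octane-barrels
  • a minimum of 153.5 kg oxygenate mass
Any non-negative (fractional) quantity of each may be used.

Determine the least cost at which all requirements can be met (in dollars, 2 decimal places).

This is a linear program. Let x1 = barrels of alkylate, x2 = barrels of MTBE, x3 = barrels of FCC naphtha, x4 = barrels of isomerate, x5 = barrels of toluene, x6 = barrels of reformate.
min 105.13x1 + 154.41x2 + 81.87x3 + 120.91x4 + 131.26x5 + 124.74x6 subject to:
  4.93x1 + 4.24x2 + 5.44x3 + 5.13x4 + 5.6x5 + 5.33x6 ≥ 16.04   (energy)
  98.2x1 + 111.9x2 + 96.6x3 + 87.4x4 + 122.4x5 + 93.7x6 ≥ 201.5   (octane-barrels)
  116.4x2 ≥ 153.5   (oxygenate mass)
  x1, x2, x3, x4, x5, x6 ≥ 0.
The optimal basis is {MTBE, FCC naphtha}; alkylate, isomerate, toluene, reformate drop out. The energy and oxygenate mass requirements are met with equality.
So MTBE = 1.3187 barrels, FCC naphtha = 1.9207 barrels.
Cost = 154.41·1.3187 + 81.87·1.9207 = 360.8682.

$360.87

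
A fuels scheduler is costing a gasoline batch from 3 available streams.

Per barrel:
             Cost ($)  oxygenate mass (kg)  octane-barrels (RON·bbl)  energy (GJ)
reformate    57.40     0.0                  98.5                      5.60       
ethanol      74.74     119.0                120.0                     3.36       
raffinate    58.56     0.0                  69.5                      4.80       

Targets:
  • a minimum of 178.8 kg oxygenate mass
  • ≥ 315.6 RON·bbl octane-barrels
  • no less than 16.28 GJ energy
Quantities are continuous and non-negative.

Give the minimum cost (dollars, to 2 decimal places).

Let x1 = barrels of reformate, x2 = barrels of ethanol, x3 = barrels of raffinate.
Minimise 57.4x1 + 74.74x2 + 58.56x3 s.t.:
  119x2 ≥ 178.8   (oxygenate mass)
  98.5x1 + 120x2 + 69.5x3 ≥ 315.6   (octane-barrels)
  5.6x1 + 3.36x2 + 4.8x3 ≥ 16.28   (energy)
  x1, x2, x3 ≥ 0.
The optimal basis is {reformate, ethanol}; raffinate drops out. There the oxygenate mass and energy constraints are tight.
That vertex is x1 = 2.0056, x2 = 1.5025.
Objective = 57.4·2.0056 + 74.74·1.5025 = 227.4183.

$227.42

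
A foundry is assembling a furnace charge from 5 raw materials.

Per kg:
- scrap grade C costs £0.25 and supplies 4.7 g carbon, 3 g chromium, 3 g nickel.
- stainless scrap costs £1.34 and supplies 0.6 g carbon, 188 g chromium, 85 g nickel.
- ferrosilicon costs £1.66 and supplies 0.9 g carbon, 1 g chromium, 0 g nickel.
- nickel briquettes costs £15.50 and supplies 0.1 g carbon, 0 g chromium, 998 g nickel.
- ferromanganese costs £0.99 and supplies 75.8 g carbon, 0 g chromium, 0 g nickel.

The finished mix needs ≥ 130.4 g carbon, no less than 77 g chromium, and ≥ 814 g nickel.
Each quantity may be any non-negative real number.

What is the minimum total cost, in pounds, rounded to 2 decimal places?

Treat it as an LP. Let x1 = kg of scrap grade C, x2 = kg of stainless scrap, x3 = kg of ferrosilicon, x4 = kg of nickel briquettes, x5 = kg of ferromanganese.
Minimize 0.25x1 + 1.34x2 + 1.66x3 + 15.5x4 + 0.99x5 with:
  4.7x1 + 0.6x2 + 0.9x3 + 0.1x4 + 75.8x5 ≥ 130.4   (carbon)
  3x1 + 188x2 + 1x3 ≥ 77   (chromium)
  3x1 + 85x2 + 998x4 ≥ 814   (nickel)
  x1, x2, x3, x4, x5 ≥ 0.
At the optimum only stainless scrap, nickel briquettes, ferromanganese are positive (scrap grade C, ferrosilicon = 0). The carbon, chromium, nickel requirements are met with equality.
Solving gives x2 = 0.4096, x4 = 0.7807, x5 = 1.716.
Total cost: 1.34·0.4096 + 15.5·0.7807 + 0.99·1.716 = 14.3486.

£14.35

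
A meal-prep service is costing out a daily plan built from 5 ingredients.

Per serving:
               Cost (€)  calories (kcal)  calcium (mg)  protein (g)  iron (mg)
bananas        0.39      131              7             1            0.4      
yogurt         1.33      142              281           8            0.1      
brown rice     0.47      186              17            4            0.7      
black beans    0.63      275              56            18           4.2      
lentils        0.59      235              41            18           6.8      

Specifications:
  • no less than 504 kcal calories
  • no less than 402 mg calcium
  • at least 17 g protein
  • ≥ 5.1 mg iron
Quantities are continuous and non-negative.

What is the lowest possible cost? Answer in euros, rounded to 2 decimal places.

€2.35

Let x1 = servings of bananas, x2 = servings of yogurt, x3 = servings of brown rice, x4 = servings of black beans, x5 = servings of lentils.
Minimize 0.39x1 + 1.33x2 + 0.47x3 + 0.63x4 + 0.59x5 s.t.:
  131x1 + 142x2 + 186x3 + 275x4 + 235x5 ≥ 504   (calories)
  7x1 + 281x2 + 17x3 + 56x4 + 41x5 ≥ 402   (calcium)
  1x1 + 8x2 + 4x3 + 18x4 + 18x5 ≥ 17   (protein)
  0.4x1 + 0.1x2 + 0.7x3 + 4.2x4 + 6.8x5 ≥ 5.1   (iron)
  x1, x2, x3, x4, x5 ≥ 0.
The minimum-cost mix takes nothing from bananas, brown rice, lentils — only yogurt, black beans. Binding constraints: calories and calcium.
That vertex is x2 = 1.188, x4 = 1.22.
Hence cost = 1.33·1.188 + 0.63·1.22 = €2.3486.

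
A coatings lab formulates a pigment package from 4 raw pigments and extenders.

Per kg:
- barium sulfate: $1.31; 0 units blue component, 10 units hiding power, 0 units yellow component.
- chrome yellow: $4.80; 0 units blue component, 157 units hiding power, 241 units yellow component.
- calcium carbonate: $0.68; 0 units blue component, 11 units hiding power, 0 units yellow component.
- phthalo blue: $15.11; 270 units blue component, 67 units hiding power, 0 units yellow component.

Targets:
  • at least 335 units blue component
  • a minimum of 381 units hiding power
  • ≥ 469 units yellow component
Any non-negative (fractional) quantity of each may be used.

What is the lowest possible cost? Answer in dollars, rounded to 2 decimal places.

This is a linear program. Let x1 = kg of barium sulfate, x2 = kg of chrome yellow, x3 = kg of calcium carbonate, x4 = kg of phthalo blue.
min 1.31x1 + 4.8x2 + 0.68x3 + 15.11x4 with:
  270x4 ≥ 335   (blue component)
  10x1 + 157x2 + 11x3 + 67x4 ≥ 381   (hiding power)
  241x2 ≥ 469   (yellow component)
  x1, x2, x3, x4 ≥ 0.
The optimal basis is {chrome yellow, phthalo blue}; barium sulfate, calcium carbonate drop out. There the blue component and yellow component constraints are tight.
That vertex is x2 = 1.946, x4 = 1.241.
Objective = 4.8·1.946 + 15.11·1.241 = 28.0923.

$28.09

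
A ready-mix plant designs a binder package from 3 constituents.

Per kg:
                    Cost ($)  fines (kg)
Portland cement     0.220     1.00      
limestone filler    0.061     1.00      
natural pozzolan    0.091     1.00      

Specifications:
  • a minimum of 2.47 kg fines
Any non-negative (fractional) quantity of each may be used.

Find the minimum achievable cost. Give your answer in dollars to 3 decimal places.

Set it up as a linear program. Let x1 = kg of Portland cement, x2 = kg of limestone filler, x3 = kg of natural pozzolan.
Minimize 0.22x1 + 0.061x2 + 0.091x3 subject to:
  1x1 + 1x2 + 1x3 ≥ 2.47   (fines)
  x1, x2, x3 ≥ 0.
The optimal basis is {limestone filler}; Portland cement, natural pozzolan drop out. Binding constraint: fines.
Optimal quantities: limestone filler = 2.47 kg.
Hence cost = 0.061·2.47 = $0.15067.

$0.151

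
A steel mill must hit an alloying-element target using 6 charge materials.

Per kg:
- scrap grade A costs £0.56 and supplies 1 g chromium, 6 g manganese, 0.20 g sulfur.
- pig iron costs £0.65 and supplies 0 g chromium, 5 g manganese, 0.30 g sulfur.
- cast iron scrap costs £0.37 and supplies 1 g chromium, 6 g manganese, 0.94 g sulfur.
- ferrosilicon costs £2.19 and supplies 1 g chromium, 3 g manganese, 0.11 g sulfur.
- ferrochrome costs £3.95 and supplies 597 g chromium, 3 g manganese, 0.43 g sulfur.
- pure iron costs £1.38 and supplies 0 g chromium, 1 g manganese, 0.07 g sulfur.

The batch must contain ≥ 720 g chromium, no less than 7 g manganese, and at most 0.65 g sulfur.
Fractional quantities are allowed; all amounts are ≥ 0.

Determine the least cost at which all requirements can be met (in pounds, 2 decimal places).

£5.07

Set it up as a linear program. Let x1 = kg of scrap grade A, x2 = kg of pig iron, x3 = kg of cast iron scrap, x4 = kg of ferrosilicon, x5 = kg of ferrochrome, x6 = kg of pure iron.
min 0.56x1 + 0.65x2 + 0.37x3 + 2.19x4 + 3.95x5 + 1.38x6 subject to:
  1x1 + 1x3 + 1x4 + 597x5 ≥ 720   (chromium)
  6x1 + 5x2 + 6x3 + 3x4 + 3x5 + 1x6 ≥ 7   (manganese)
  0.2x1 + 0.3x2 + 0.94x3 + 0.11x4 + 0.43x5 + 0.07x6 ≤ 0.65   (sulfur)
  x1, x2, x3, x4, x5, x6 ≥ 0.
The optimal basis is {scrap grade A, cast iron scrap, ferrochrome}; pig iron, ferrosilicon, pure iron drop out. The chromium, manganese, sulfur requirements are met with equality.
So scrap grade A = 0.5385 kg, cast iron scrap = 0.02566 kg, ferrochrome = 1.205 kg.
Hence cost = 0.56·0.5385 + 0.37·0.02566 + 3.95·1.205 = £5.0708.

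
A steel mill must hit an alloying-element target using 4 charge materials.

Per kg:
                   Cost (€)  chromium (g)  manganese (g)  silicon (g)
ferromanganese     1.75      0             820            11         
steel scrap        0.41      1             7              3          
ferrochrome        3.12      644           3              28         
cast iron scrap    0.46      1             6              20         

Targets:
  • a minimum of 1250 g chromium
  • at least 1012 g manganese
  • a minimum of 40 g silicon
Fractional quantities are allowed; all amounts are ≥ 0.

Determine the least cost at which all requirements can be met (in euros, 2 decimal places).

€8.20

Treat it as an LP. Let x1 = kg of ferromanganese, x2 = kg of steel scrap, x3 = kg of ferrochrome, x4 = kg of cast iron scrap.
Minimise 1.75x1 + 0.41x2 + 3.12x3 + 0.46x4 s.t.:
  1x2 + 644x3 + 1x4 ≥ 1250   (chromium)
  820x1 + 7x2 + 3x3 + 6x4 ≥ 1012   (manganese)
  11x1 + 3x2 + 28x3 + 20x4 ≥ 40   (silicon)
  x1, x2, x3, x4 ≥ 0.
The cheapest feasible vertex uses only ferromanganese, ferrochrome; steel scrap, cast iron scrap are not used. There the chromium and manganese constraints are tight.
Solving gives x1 = 1.227, x3 = 1.941.
Objective = 1.75·1.227 + 3.12·1.941 = 8.2032.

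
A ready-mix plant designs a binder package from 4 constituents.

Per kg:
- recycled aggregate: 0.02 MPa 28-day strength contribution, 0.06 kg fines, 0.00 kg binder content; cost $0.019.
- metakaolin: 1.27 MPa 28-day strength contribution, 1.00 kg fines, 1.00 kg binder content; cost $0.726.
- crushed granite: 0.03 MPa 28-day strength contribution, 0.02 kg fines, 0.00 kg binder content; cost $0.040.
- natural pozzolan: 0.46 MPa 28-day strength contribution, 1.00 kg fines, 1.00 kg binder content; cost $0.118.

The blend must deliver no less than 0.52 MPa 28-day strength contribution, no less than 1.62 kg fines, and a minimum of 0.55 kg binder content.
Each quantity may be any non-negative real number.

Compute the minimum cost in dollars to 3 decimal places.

$0.191

Treat it as an LP. Let x1 = kg of recycled aggregate, x2 = kg of metakaolin, x3 = kg of crushed granite, x4 = kg of natural pozzolan.
min 0.019x1 + 0.726x2 + 0.04x3 + 0.118x4 s.t.:
  0.02x1 + 1.27x2 + 0.03x3 + 0.46x4 ≥ 0.52   (28-day strength contribution)
  0.06x1 + 1x2 + 0.02x3 + 1x4 ≥ 1.62   (fines)
  1x2 + 1x4 ≥ 0.55   (binder content)
  x1, x2, x3, x4 ≥ 0.
At the optimum only natural pozzolan is positive (recycled aggregate, metakaolin, crushed granite = 0). Binding constraint: fines.
Solving gives x4 = 1.62.
Total cost: 0.118·1.62 = 0.19116.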